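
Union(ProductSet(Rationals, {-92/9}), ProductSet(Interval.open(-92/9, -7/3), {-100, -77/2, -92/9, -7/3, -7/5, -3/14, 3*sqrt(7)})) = Union(ProductSet(Interval.open(-92/9, -7/3), {-100, -77/2, -92/9, -7/3, -7/5, -3/14, 3*sqrt(7)}), ProductSet(Rationals, {-92/9}))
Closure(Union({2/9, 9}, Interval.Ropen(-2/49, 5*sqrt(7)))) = Interval(-2/49, 5*sqrt(7))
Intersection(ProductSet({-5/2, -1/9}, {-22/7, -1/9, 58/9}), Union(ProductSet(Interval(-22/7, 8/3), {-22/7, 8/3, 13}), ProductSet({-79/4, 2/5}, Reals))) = ProductSet({-5/2, -1/9}, {-22/7})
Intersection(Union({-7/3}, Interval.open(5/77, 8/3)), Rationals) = Union({-7/3}, Intersection(Interval.open(5/77, 8/3), Rationals))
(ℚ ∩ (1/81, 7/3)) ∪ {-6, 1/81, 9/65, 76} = {-6, 1/81, 76} ∪ (ℚ ∩ (1/81, 7/3))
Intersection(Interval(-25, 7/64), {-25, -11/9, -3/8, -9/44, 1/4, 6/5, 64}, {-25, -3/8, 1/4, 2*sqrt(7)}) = {-25, -3/8}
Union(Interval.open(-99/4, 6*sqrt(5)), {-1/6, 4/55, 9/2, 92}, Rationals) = Union(Interval.Ropen(-99/4, 6*sqrt(5)), Rationals)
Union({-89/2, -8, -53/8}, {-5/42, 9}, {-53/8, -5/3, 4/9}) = {-89/2, -8, -53/8, -5/3, -5/42, 4/9, 9}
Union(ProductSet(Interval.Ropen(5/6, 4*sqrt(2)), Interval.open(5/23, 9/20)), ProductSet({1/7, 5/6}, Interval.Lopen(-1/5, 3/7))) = Union(ProductSet({1/7, 5/6}, Interval.Lopen(-1/5, 3/7)), ProductSet(Interval.Ropen(5/6, 4*sqrt(2)), Interval.open(5/23, 9/20)))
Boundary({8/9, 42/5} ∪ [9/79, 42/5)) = {9/79, 42/5}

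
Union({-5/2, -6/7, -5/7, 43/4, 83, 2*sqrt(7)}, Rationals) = Union({2*sqrt(7)}, Rationals)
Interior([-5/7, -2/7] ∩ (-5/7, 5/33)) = (-5/7, -2/7)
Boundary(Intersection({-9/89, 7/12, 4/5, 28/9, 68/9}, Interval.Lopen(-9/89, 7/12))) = {7/12}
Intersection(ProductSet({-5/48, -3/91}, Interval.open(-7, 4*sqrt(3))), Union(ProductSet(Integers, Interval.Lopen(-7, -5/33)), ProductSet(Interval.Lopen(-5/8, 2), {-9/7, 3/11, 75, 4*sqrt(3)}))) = ProductSet({-5/48, -3/91}, {-9/7, 3/11})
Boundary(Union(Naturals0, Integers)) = Integers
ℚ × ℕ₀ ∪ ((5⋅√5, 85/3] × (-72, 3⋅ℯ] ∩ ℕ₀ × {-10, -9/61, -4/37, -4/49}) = (ℚ × ℕ₀) ∪ ({12, 13, …, 28} × {-10, -9/61, -4/37, -4/49})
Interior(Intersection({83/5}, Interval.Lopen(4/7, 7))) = EmptySet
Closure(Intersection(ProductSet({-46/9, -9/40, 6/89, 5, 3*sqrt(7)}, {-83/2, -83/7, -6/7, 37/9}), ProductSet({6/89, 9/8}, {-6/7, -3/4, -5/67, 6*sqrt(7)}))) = ProductSet({6/89}, {-6/7})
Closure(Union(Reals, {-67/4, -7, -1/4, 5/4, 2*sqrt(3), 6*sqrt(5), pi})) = Reals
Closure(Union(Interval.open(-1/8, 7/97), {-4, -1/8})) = Union({-4}, Interval(-1/8, 7/97))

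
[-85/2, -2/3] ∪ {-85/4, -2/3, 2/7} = [-85/2, -2/3] ∪ {2/7}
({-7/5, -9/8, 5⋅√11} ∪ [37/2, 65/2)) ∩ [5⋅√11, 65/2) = {5⋅√11} ∪ [37/2, 65/2)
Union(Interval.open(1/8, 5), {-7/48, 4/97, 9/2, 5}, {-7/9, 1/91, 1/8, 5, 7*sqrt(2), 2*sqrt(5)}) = Union({-7/9, -7/48, 1/91, 4/97, 7*sqrt(2)}, Interval(1/8, 5))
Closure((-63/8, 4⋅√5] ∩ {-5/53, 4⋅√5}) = {-5/53, 4⋅√5}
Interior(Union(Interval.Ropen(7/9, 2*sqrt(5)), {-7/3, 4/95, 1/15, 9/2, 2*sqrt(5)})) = Interval.open(7/9, 2*sqrt(5))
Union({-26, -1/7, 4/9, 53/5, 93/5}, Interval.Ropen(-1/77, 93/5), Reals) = Interval(-oo, oo)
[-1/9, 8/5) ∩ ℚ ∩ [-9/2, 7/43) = ℚ ∩ [-1/9, 7/43)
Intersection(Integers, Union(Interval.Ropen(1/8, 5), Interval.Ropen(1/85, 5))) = Range(1, 5, 1)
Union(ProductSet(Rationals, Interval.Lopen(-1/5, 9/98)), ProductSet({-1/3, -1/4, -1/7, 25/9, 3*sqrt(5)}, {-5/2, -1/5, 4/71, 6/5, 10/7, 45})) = Union(ProductSet({-1/3, -1/4, -1/7, 25/9, 3*sqrt(5)}, {-5/2, -1/5, 4/71, 6/5, 10/7, 45}), ProductSet(Rationals, Interval.Lopen(-1/5, 9/98)))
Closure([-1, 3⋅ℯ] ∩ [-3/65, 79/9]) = [-3/65, 3⋅ℯ]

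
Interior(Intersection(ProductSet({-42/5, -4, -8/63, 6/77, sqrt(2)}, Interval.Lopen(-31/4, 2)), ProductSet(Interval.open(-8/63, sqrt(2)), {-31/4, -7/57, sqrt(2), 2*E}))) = EmptySet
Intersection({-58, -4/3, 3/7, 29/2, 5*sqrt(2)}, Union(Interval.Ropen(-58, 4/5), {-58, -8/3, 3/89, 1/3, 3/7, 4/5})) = {-58, -4/3, 3/7}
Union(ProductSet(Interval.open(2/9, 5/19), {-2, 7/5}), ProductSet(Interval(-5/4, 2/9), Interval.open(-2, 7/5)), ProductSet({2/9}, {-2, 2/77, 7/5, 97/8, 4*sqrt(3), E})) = Union(ProductSet({2/9}, {-2, 2/77, 7/5, 97/8, 4*sqrt(3), E}), ProductSet(Interval(-5/4, 2/9), Interval.open(-2, 7/5)), ProductSet(Interval.open(2/9, 5/19), {-2, 7/5}))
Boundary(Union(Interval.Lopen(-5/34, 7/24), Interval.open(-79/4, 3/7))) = {-79/4, 3/7}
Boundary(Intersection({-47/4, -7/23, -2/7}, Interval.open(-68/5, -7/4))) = {-47/4}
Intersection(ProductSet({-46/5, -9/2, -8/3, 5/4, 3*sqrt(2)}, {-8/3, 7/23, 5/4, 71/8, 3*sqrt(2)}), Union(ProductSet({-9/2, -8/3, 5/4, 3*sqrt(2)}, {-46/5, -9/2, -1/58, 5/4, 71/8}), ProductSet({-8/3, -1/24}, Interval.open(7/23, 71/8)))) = Union(ProductSet({-8/3}, {5/4, 3*sqrt(2)}), ProductSet({-9/2, -8/3, 5/4, 3*sqrt(2)}, {5/4, 71/8}))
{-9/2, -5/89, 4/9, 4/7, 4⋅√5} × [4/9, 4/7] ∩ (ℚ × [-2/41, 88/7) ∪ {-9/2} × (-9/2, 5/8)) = {-9/2, -5/89, 4/9, 4/7} × [4/9, 4/7]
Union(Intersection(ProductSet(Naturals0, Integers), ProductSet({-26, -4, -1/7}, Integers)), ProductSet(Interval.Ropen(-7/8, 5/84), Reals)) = ProductSet(Interval.Ropen(-7/8, 5/84), Reals)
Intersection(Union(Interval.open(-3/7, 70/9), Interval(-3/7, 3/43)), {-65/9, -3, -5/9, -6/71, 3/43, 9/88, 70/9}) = {-6/71, 3/43, 9/88}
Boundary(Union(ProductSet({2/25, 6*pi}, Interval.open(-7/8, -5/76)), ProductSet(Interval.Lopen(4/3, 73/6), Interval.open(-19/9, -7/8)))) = Union(ProductSet({2/25, 6*pi}, Interval(-7/8, -5/76)), ProductSet({4/3, 73/6}, Interval(-19/9, -7/8)), ProductSet(Interval(4/3, 73/6), {-19/9, -7/8}))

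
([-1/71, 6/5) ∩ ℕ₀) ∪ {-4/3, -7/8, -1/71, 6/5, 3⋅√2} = {-4/3, -7/8, -1/71, 6/5, 3⋅√2} ∪ {0, 1}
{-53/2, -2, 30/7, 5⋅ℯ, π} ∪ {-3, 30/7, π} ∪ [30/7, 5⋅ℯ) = {-53/2, -3, -2, π} ∪ [30/7, 5⋅ℯ]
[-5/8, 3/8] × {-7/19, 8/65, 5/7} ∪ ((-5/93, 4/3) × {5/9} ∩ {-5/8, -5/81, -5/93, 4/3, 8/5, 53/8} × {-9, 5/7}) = [-5/8, 3/8] × {-7/19, 8/65, 5/7}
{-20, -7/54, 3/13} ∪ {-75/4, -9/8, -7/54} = {-20, -75/4, -9/8, -7/54, 3/13}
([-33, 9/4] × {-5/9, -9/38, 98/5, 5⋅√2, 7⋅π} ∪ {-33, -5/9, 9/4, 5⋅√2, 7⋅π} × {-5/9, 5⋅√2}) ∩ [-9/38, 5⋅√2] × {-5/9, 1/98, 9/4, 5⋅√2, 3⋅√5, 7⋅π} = ({9/4, 5⋅√2} × {-5/9, 5⋅√2}) ∪ ([-9/38, 9/4] × {-5/9, 5⋅√2, 7⋅π})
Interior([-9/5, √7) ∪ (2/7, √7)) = (-9/5, √7)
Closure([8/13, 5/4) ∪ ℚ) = ℚ ∪ (-∞, ∞)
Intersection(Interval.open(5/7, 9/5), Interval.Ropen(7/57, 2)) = Interval.open(5/7, 9/5)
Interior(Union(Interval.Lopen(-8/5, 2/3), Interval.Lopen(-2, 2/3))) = Interval.open(-2, 2/3)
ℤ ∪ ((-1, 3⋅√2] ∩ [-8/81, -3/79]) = ℤ ∪ [-8/81, -3/79]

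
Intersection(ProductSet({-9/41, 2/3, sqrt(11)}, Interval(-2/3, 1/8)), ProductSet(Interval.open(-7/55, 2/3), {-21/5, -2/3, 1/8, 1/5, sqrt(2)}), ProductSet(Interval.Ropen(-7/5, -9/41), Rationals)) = EmptySet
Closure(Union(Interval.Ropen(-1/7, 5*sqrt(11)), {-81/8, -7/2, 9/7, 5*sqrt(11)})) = Union({-81/8, -7/2}, Interval(-1/7, 5*sqrt(11)))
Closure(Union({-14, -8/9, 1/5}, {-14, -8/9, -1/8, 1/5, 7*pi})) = {-14, -8/9, -1/8, 1/5, 7*pi}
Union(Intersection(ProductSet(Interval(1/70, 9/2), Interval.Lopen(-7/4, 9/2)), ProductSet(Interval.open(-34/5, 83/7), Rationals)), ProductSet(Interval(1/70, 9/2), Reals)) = ProductSet(Interval(1/70, 9/2), Union(Intersection(Interval.Lopen(-7/4, 9/2), Rationals), Reals))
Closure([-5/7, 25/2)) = [-5/7, 25/2]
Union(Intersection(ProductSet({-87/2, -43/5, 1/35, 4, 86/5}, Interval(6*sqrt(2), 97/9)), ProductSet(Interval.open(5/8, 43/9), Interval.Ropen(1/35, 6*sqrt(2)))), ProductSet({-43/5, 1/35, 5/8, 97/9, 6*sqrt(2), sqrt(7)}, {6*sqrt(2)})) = ProductSet({-43/5, 1/35, 5/8, 97/9, 6*sqrt(2), sqrt(7)}, {6*sqrt(2)})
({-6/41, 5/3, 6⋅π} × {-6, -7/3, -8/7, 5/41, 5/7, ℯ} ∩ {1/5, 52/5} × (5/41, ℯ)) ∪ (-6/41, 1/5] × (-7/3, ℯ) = (-6/41, 1/5] × (-7/3, ℯ)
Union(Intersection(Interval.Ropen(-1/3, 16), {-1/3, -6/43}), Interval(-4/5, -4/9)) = Union({-1/3, -6/43}, Interval(-4/5, -4/9))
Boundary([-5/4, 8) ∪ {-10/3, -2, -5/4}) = {-10/3, -2, -5/4, 8}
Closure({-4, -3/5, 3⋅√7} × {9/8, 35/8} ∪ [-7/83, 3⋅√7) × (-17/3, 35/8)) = ({-4, -3/5, 3⋅√7} × {9/8, 35/8}) ∪ ({-7/83, 3⋅√7} × [-17/3, 35/8]) ∪ ([-7/83, 3⋅√7] × {-17/3, 35/8}) ∪ ([-7/83, 3⋅√7) × (-17/3, 35/8))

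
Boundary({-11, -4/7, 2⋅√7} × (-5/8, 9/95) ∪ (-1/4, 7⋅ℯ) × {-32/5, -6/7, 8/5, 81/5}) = ([-1/4, 7⋅ℯ] × {-32/5, -6/7, 8/5, 81/5}) ∪ ({-11, -4/7, 2⋅√7} × [-5/8, 9/95])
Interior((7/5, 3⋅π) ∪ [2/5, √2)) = (2/5, 3⋅π)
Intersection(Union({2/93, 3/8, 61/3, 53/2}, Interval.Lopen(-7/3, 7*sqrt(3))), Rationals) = Union({61/3, 53/2}, Intersection(Interval.Lopen(-7/3, 7*sqrt(3)), Rationals))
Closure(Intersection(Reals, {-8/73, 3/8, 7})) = {-8/73, 3/8, 7}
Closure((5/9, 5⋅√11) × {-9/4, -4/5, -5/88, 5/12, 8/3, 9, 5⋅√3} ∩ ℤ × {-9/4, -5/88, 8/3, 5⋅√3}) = {1, 2, …, 16} × {-9/4, -5/88, 8/3, 5⋅√3}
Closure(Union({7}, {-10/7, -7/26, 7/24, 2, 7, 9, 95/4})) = {-10/7, -7/26, 7/24, 2, 7, 9, 95/4}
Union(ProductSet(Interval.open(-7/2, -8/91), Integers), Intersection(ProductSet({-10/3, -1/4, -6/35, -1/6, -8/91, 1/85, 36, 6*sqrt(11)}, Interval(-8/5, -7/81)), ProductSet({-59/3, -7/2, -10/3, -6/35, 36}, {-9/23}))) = Union(ProductSet({-10/3, -6/35, 36}, {-9/23}), ProductSet(Interval.open(-7/2, -8/91), Integers))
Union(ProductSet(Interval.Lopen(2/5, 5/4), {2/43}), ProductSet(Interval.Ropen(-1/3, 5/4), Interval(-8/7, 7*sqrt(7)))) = Union(ProductSet(Interval.Ropen(-1/3, 5/4), Interval(-8/7, 7*sqrt(7))), ProductSet(Interval.Lopen(2/5, 5/4), {2/43}))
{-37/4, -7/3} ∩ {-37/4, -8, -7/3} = {-37/4, -7/3}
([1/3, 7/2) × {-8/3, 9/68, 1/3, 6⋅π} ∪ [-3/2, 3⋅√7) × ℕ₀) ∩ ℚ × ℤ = (ℚ ∩ [-3/2, 3⋅√7)) × ℕ₀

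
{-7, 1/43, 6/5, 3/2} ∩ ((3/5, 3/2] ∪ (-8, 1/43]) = {-7, 1/43, 6/5, 3/2}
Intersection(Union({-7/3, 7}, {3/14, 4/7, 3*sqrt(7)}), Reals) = {-7/3, 3/14, 4/7, 7, 3*sqrt(7)}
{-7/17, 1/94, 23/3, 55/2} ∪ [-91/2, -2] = [-91/2, -2] ∪ {-7/17, 1/94, 23/3, 55/2}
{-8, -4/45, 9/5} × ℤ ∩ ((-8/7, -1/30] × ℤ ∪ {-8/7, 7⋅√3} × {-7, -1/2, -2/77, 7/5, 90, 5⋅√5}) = {-4/45} × ℤ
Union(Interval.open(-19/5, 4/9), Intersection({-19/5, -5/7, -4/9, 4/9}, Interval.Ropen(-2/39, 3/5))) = Interval.Lopen(-19/5, 4/9)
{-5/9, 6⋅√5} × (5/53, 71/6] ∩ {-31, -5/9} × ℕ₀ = {-5/9} × {1, 2, …, 11}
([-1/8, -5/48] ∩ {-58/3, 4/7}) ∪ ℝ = ℝ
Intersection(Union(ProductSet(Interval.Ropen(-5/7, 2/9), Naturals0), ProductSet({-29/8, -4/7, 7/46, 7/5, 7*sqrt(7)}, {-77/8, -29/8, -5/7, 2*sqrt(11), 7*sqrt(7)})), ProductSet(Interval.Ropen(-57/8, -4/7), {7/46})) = EmptySet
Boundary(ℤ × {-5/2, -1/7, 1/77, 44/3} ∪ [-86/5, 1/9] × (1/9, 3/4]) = (ℤ × {-5/2, -1/7, 1/77, 44/3}) ∪ ({-86/5, 1/9} × [1/9, 3/4]) ∪ ([-86/5, 1/9] × {1/9, 3/4})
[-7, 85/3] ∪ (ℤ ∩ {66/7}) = [-7, 85/3]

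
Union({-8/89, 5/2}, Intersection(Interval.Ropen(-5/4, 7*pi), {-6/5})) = {-6/5, -8/89, 5/2}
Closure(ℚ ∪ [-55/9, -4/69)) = ℚ ∪ (-∞, ∞)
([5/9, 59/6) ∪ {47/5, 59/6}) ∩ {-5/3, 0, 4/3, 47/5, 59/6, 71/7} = {4/3, 47/5, 59/6}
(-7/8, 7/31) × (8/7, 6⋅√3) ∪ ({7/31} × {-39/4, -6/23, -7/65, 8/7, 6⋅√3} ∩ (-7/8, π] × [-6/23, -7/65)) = ({7/31} × {-6/23}) ∪ ((-7/8, 7/31) × (8/7, 6⋅√3))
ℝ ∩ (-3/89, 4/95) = (-3/89, 4/95)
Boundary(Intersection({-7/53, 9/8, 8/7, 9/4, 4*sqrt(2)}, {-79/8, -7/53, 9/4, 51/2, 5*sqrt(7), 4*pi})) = {-7/53, 9/4}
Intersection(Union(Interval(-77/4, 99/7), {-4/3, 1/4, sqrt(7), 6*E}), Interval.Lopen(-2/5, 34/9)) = Interval.Lopen(-2/5, 34/9)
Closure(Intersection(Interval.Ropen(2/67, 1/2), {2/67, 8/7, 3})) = {2/67}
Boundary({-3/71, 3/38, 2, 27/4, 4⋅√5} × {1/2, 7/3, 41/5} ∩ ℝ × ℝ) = {-3/71, 3/38, 2, 27/4, 4⋅√5} × {1/2, 7/3, 41/5}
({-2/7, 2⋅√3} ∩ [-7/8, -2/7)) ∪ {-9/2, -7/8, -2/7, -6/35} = {-9/2, -7/8, -2/7, -6/35}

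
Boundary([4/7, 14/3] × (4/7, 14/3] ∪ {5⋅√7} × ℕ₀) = ({5⋅√7} × ℕ₀) ∪ ({4/7, 14/3} × [4/7, 14/3]) ∪ ([4/7, 14/3] × {4/7, 14/3})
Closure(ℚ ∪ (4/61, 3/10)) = ℚ ∪ (-∞, ∞)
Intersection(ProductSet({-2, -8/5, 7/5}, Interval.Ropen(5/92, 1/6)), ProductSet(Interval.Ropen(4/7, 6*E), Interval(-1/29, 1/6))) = ProductSet({7/5}, Interval.Ropen(5/92, 1/6))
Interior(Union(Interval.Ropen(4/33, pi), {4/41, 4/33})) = Interval.open(4/33, pi)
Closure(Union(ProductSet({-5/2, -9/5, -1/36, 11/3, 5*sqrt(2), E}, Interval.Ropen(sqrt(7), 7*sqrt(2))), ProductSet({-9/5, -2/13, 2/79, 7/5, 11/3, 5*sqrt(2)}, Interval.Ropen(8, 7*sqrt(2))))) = Union(ProductSet({-5/2, -9/5, -1/36, 11/3, 5*sqrt(2), E}, Interval(sqrt(7), 7*sqrt(2))), ProductSet({-9/5, -2/13, 2/79, 7/5, 11/3, 5*sqrt(2)}, Interval(8, 7*sqrt(2))))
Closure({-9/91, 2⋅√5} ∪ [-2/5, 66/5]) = [-2/5, 66/5]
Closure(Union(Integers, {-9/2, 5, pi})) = Union({-9/2, pi}, Integers)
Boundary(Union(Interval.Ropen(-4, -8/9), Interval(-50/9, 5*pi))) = {-50/9, 5*pi}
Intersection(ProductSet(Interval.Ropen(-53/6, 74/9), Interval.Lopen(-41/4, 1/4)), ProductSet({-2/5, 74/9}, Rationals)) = ProductSet({-2/5}, Intersection(Interval.Lopen(-41/4, 1/4), Rationals))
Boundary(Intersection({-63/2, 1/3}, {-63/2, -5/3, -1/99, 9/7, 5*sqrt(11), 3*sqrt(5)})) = {-63/2}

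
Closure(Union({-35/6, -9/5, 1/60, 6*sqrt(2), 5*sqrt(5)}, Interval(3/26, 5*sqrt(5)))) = Union({-35/6, -9/5, 1/60}, Interval(3/26, 5*sqrt(5)))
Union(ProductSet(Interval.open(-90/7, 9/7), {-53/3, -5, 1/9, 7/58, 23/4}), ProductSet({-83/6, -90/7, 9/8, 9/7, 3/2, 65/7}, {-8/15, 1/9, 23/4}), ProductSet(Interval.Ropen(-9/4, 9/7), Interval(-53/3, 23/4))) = Union(ProductSet({-83/6, -90/7, 9/8, 9/7, 3/2, 65/7}, {-8/15, 1/9, 23/4}), ProductSet(Interval.open(-90/7, 9/7), {-53/3, -5, 1/9, 7/58, 23/4}), ProductSet(Interval.Ropen(-9/4, 9/7), Interval(-53/3, 23/4)))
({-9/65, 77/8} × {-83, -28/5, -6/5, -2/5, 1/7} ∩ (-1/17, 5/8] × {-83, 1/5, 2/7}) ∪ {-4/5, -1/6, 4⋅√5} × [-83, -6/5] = {-4/5, -1/6, 4⋅√5} × [-83, -6/5]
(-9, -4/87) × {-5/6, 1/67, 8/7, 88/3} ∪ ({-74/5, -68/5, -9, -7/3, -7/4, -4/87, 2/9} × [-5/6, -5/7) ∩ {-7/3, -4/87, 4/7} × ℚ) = ({-7/3, -4/87} × (ℚ ∩ [-5/6, -5/7))) ∪ ((-9, -4/87) × {-5/6, 1/67, 8/7, 88/3})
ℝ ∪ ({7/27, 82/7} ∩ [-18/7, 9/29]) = ℝ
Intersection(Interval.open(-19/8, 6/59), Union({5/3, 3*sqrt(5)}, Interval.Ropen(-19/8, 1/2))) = Interval.open(-19/8, 6/59)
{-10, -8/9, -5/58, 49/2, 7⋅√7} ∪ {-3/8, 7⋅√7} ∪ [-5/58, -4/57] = {-10, -8/9, -3/8, 49/2, 7⋅√7} ∪ [-5/58, -4/57]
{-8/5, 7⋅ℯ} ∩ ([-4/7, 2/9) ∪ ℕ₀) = ∅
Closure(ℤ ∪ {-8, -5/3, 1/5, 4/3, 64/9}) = ℤ ∪ {-5/3, 1/5, 4/3, 64/9}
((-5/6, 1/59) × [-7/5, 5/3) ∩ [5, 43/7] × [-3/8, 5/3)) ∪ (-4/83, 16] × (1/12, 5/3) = (-4/83, 16] × (1/12, 5/3)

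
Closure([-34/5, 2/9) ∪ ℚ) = ℚ ∪ (-∞, ∞)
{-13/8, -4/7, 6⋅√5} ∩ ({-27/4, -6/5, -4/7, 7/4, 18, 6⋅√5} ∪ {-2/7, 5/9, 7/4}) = {-4/7, 6⋅√5}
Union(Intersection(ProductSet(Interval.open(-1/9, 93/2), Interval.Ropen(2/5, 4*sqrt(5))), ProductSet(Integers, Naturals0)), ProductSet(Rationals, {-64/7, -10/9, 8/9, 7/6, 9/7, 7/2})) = Union(ProductSet(Range(0, 47, 1), Range(1, 9, 1)), ProductSet(Rationals, {-64/7, -10/9, 8/9, 7/6, 9/7, 7/2}))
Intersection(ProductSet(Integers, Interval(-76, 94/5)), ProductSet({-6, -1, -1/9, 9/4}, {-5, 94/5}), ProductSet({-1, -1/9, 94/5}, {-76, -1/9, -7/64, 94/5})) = ProductSet({-1}, {94/5})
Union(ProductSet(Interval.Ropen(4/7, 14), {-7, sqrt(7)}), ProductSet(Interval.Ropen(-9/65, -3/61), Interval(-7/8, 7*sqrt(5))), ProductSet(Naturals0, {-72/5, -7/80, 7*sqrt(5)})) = Union(ProductSet(Interval.Ropen(-9/65, -3/61), Interval(-7/8, 7*sqrt(5))), ProductSet(Interval.Ropen(4/7, 14), {-7, sqrt(7)}), ProductSet(Naturals0, {-72/5, -7/80, 7*sqrt(5)}))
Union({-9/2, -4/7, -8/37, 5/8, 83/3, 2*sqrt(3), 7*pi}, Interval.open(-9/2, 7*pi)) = Union({83/3}, Interval(-9/2, 7*pi))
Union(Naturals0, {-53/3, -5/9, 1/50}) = Union({-53/3, -5/9, 1/50}, Naturals0)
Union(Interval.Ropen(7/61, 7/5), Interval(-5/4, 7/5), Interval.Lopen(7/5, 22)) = Interval(-5/4, 22)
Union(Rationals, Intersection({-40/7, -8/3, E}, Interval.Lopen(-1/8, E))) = Union({E}, Rationals)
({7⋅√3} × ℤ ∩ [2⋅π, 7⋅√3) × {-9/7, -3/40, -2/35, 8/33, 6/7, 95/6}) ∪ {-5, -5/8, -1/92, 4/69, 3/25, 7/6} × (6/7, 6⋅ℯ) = {-5, -5/8, -1/92, 4/69, 3/25, 7/6} × (6/7, 6⋅ℯ)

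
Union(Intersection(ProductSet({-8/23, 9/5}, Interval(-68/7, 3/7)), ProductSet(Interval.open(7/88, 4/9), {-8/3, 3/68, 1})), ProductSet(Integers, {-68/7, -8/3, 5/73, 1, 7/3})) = ProductSet(Integers, {-68/7, -8/3, 5/73, 1, 7/3})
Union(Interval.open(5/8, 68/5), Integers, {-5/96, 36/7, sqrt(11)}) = Union({-5/96}, Integers, Interval.open(5/8, 68/5))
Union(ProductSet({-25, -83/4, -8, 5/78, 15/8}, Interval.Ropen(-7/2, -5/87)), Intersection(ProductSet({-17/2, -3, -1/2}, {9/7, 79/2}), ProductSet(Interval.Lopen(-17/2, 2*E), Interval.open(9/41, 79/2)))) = Union(ProductSet({-3, -1/2}, {9/7}), ProductSet({-25, -83/4, -8, 5/78, 15/8}, Interval.Ropen(-7/2, -5/87)))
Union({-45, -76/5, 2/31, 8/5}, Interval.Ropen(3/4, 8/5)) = Union({-45, -76/5, 2/31}, Interval(3/4, 8/5))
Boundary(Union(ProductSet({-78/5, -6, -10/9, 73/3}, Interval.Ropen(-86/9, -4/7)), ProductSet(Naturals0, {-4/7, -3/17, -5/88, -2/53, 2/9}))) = Union(ProductSet({-78/5, -6, -10/9, 73/3}, Interval(-86/9, -4/7)), ProductSet(Naturals0, {-4/7, -3/17, -5/88, -2/53, 2/9}))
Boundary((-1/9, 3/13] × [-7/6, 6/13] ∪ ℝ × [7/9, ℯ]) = (ℝ × {7/9, ℯ}) ∪ ({-1/9, 3/13} × [-7/6, 6/13]) ∪ ([-1/9, 3/13] × {-7/6, 6/13})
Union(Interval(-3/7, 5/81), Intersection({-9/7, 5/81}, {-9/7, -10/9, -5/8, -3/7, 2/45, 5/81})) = Union({-9/7}, Interval(-3/7, 5/81))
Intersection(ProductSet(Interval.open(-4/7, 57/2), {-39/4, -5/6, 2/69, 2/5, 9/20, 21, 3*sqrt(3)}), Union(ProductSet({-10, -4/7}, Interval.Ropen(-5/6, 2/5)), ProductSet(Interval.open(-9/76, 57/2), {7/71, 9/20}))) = ProductSet(Interval.open(-9/76, 57/2), {9/20})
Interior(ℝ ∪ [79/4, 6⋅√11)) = (-∞, ∞)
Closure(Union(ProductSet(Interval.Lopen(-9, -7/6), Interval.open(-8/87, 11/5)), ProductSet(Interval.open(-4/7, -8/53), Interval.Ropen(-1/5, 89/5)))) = Union(ProductSet({-9, -7/6}, Interval(-8/87, 11/5)), ProductSet({-4/7, -8/53}, Interval(-1/5, 89/5)), ProductSet(Interval(-9, -7/6), {-8/87, 11/5}), ProductSet(Interval.Lopen(-9, -7/6), Interval.open(-8/87, 11/5)), ProductSet(Interval(-4/7, -8/53), {-1/5, 89/5}), ProductSet(Interval.open(-4/7, -8/53), Interval.Ropen(-1/5, 89/5)))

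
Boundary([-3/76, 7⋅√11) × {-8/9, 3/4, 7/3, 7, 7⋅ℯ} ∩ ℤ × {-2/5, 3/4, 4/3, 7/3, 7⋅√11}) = {0, 1, …, 23} × {3/4, 7/3}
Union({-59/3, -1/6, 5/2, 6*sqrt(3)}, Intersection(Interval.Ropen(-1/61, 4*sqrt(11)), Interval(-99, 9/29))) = Union({-59/3, -1/6, 5/2, 6*sqrt(3)}, Interval(-1/61, 9/29))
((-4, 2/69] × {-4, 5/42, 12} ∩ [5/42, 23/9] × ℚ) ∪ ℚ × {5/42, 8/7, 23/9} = ℚ × {5/42, 8/7, 23/9}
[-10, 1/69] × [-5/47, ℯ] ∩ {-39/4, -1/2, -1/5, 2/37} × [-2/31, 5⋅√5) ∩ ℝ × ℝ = {-39/4, -1/2, -1/5} × [-2/31, ℯ]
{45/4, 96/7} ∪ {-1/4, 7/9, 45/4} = {-1/4, 7/9, 45/4, 96/7}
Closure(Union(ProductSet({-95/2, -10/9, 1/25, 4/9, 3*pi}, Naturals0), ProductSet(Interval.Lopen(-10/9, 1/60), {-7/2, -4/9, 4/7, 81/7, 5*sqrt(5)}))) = Union(ProductSet({-95/2, -10/9, 1/25, 4/9, 3*pi}, Naturals0), ProductSet(Interval(-10/9, 1/60), {-7/2, -4/9, 4/7, 81/7, 5*sqrt(5)}))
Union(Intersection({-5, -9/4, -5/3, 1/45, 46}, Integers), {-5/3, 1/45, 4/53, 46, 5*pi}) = {-5, -5/3, 1/45, 4/53, 46, 5*pi}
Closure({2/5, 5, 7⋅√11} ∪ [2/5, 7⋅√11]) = [2/5, 7⋅√11]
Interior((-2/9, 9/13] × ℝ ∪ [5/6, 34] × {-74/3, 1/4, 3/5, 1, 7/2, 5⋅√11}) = (-2/9, 9/13) × ℝ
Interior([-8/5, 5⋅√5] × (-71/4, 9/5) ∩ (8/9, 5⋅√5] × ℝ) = (8/9, 5⋅√5) × (-71/4, 9/5)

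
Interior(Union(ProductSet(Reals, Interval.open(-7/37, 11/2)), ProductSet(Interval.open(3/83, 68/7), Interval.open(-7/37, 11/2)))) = ProductSet(Interval(-oo, oo), Interval.open(-7/37, 11/2))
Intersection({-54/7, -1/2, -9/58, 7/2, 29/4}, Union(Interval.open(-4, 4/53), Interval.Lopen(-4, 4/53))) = {-1/2, -9/58}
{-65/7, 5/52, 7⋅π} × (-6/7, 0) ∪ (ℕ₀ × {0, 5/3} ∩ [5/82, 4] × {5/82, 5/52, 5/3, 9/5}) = ({1, 2, 3, 4} × {5/3}) ∪ ({-65/7, 5/52, 7⋅π} × (-6/7, 0))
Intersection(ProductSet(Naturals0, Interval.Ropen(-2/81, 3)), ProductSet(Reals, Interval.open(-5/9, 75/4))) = ProductSet(Naturals0, Interval.Ropen(-2/81, 3))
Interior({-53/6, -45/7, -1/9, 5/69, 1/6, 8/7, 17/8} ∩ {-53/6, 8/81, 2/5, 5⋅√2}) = ∅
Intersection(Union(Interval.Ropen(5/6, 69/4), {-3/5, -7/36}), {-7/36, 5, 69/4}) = {-7/36, 5}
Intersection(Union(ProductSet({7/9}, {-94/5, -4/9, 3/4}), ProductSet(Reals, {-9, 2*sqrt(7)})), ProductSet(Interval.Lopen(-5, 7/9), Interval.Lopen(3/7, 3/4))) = ProductSet({7/9}, {3/4})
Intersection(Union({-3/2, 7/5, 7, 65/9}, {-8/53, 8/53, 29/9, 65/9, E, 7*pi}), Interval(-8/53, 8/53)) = {-8/53, 8/53}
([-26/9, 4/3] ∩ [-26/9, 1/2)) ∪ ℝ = (-∞, ∞)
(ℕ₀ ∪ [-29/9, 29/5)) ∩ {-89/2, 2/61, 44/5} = {2/61}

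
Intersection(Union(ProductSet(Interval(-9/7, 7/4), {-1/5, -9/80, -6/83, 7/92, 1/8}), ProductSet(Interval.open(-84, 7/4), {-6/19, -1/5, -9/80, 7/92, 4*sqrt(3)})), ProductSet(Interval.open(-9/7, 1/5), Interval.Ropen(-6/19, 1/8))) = ProductSet(Interval.open(-9/7, 1/5), {-6/19, -1/5, -9/80, -6/83, 7/92})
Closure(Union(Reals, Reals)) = Reals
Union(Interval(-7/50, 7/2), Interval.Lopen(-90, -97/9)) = Union(Interval.Lopen(-90, -97/9), Interval(-7/50, 7/2))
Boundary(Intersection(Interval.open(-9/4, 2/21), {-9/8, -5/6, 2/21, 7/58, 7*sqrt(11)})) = {-9/8, -5/6}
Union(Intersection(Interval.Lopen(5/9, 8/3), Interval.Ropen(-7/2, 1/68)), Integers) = Integers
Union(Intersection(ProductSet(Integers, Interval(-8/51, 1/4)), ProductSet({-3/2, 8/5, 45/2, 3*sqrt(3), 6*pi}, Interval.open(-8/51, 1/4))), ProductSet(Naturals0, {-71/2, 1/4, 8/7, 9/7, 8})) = ProductSet(Naturals0, {-71/2, 1/4, 8/7, 9/7, 8})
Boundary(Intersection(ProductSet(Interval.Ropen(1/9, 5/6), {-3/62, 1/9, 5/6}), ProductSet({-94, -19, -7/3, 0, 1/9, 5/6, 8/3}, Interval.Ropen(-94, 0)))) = ProductSet({1/9}, {-3/62})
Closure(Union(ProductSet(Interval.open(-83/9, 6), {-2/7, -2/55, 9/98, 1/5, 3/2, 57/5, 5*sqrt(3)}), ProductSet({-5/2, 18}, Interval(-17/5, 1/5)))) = Union(ProductSet({-5/2, 18}, Interval(-17/5, 1/5)), ProductSet(Interval(-83/9, 6), {-2/7, -2/55, 9/98, 1/5, 3/2, 57/5, 5*sqrt(3)}))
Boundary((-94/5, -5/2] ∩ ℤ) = {-18, -17, …, -3}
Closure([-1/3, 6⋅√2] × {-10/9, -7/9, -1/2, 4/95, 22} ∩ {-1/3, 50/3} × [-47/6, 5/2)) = {-1/3} × {-10/9, -7/9, -1/2, 4/95}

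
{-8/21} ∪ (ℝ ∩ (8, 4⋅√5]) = {-8/21} ∪ (8, 4⋅√5]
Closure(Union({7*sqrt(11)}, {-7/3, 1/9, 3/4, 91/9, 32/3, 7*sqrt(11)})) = {-7/3, 1/9, 3/4, 91/9, 32/3, 7*sqrt(11)}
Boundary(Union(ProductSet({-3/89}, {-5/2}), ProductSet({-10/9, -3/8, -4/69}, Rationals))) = Union(ProductSet({-3/89}, {-5/2}), ProductSet({-10/9, -3/8, -4/69}, Reals))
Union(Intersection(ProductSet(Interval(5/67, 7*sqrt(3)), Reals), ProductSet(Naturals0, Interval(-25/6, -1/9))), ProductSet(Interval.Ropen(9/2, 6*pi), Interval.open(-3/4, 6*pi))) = Union(ProductSet(Interval.Ropen(9/2, 6*pi), Interval.open(-3/4, 6*pi)), ProductSet(Range(1, 13, 1), Interval(-25/6, -1/9)))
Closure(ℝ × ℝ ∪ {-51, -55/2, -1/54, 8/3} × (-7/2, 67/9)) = ℝ × ℝ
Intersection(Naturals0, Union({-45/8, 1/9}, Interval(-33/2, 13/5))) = Range(0, 3, 1)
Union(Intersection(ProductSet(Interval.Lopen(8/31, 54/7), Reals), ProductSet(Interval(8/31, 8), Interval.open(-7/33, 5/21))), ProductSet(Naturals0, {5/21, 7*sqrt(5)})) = Union(ProductSet(Interval.Lopen(8/31, 54/7), Interval.open(-7/33, 5/21)), ProductSet(Naturals0, {5/21, 7*sqrt(5)}))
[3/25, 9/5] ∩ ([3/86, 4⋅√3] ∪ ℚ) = [3/25, 9/5] ∪ (ℚ ∩ [3/25, 9/5])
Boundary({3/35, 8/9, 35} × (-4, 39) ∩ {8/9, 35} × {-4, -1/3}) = {8/9, 35} × {-1/3}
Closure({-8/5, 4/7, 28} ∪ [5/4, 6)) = {-8/5, 4/7, 28} ∪ [5/4, 6]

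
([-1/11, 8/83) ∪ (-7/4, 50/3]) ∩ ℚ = ℚ ∩ (-7/4, 50/3]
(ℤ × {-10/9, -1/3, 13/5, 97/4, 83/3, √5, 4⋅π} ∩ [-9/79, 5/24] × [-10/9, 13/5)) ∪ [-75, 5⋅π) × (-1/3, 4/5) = ({0} × {-10/9, -1/3, √5}) ∪ ([-75, 5⋅π) × (-1/3, 4/5))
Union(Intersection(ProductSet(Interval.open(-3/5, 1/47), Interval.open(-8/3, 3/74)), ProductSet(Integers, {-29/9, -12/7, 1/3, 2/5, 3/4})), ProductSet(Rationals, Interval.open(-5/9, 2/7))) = Union(ProductSet(Range(0, 1, 1), {-12/7}), ProductSet(Rationals, Interval.open(-5/9, 2/7)))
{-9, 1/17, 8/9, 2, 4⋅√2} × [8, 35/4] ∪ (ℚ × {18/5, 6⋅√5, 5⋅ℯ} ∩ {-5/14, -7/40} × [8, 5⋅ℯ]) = ({-5/14, -7/40} × {6⋅√5, 5⋅ℯ}) ∪ ({-9, 1/17, 8/9, 2, 4⋅√2} × [8, 35/4])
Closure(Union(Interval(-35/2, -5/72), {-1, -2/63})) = Union({-2/63}, Interval(-35/2, -5/72))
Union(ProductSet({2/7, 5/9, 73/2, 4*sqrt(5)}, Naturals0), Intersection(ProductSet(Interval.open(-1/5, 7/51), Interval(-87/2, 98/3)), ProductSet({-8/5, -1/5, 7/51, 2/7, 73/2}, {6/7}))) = ProductSet({2/7, 5/9, 73/2, 4*sqrt(5)}, Naturals0)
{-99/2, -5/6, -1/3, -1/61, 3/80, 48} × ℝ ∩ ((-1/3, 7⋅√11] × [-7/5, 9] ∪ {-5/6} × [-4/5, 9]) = ({-5/6} × [-4/5, 9]) ∪ ({-1/61, 3/80} × [-7/5, 9])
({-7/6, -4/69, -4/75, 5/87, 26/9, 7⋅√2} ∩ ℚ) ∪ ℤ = ℤ ∪ {-7/6, -4/69, -4/75, 5/87, 26/9}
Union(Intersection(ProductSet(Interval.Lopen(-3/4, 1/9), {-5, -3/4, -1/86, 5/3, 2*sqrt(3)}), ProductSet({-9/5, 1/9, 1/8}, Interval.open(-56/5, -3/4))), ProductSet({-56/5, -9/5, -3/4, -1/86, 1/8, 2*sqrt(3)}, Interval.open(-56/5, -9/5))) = Union(ProductSet({1/9}, {-5}), ProductSet({-56/5, -9/5, -3/4, -1/86, 1/8, 2*sqrt(3)}, Interval.open(-56/5, -9/5)))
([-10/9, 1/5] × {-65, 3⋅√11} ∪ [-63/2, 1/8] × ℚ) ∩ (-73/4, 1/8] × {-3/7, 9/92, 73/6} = (-73/4, 1/8] × {-3/7, 9/92, 73/6}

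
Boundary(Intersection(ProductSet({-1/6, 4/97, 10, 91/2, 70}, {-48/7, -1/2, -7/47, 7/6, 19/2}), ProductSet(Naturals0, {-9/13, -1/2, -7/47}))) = ProductSet({10, 70}, {-1/2, -7/47})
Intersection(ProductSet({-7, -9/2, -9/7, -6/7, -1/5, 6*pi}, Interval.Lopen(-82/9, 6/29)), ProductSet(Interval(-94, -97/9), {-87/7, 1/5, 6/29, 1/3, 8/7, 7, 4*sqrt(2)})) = EmptySet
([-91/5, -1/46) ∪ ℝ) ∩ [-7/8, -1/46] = [-7/8, -1/46]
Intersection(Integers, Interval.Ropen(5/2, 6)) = Range(3, 6, 1)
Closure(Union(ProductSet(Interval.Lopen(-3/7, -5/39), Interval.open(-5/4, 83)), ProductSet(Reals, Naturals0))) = Union(ProductSet({-3/7, -5/39}, Interval(-5/4, 83)), ProductSet(Interval(-3/7, -5/39), {-5/4, 83}), ProductSet(Interval.Lopen(-3/7, -5/39), Interval.open(-5/4, 83)), ProductSet(Reals, Naturals0))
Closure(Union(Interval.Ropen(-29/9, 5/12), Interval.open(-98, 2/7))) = Interval(-98, 5/12)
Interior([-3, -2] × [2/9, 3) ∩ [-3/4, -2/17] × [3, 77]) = ∅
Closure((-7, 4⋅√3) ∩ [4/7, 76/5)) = [4/7, 4⋅√3]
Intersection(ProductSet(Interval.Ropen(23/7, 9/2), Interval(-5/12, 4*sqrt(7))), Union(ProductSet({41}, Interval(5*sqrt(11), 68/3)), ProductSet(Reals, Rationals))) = ProductSet(Interval.Ropen(23/7, 9/2), Intersection(Interval(-5/12, 4*sqrt(7)), Rationals))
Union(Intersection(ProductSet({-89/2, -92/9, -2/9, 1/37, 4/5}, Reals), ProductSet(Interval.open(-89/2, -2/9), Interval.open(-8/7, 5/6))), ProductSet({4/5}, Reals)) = Union(ProductSet({-92/9}, Interval.open(-8/7, 5/6)), ProductSet({4/5}, Reals))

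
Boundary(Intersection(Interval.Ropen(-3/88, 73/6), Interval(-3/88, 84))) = {-3/88, 73/6}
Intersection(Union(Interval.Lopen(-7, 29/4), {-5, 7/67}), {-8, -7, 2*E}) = {2*E}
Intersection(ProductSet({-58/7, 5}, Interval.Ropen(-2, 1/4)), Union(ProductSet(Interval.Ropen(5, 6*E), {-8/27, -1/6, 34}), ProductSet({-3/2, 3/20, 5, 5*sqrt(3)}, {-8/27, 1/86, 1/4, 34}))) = ProductSet({5}, {-8/27, -1/6, 1/86})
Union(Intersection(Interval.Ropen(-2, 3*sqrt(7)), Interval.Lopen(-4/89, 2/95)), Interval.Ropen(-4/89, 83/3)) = Interval.Ropen(-4/89, 83/3)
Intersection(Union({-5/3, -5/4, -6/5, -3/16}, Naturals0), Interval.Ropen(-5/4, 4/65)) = Union({-5/4, -6/5, -3/16}, Range(0, 1, 1))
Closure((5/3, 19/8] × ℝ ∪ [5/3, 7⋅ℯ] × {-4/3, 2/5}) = ([5/3, 19/8] × ℝ) ∪ ([5/3, 7⋅ℯ] × {-4/3, 2/5})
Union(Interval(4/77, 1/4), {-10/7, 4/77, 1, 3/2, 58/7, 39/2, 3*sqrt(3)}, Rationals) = Union({3*sqrt(3)}, Interval(4/77, 1/4), Rationals)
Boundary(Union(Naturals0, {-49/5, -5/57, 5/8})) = Union({-49/5, -5/57, 5/8}, Naturals0)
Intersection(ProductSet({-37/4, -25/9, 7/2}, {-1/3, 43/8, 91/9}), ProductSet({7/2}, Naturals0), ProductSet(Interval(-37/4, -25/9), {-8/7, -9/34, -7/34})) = EmptySet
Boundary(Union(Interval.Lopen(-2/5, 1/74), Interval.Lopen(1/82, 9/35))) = {-2/5, 9/35}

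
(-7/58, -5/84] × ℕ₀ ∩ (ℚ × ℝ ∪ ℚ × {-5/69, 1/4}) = (ℚ ∩ (-7/58, -5/84]) × ℕ₀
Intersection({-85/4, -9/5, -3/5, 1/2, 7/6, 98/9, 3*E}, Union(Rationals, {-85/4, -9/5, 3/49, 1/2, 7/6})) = {-85/4, -9/5, -3/5, 1/2, 7/6, 98/9}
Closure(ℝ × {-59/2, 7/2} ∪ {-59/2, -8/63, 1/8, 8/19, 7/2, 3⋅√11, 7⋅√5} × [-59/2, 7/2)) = (ℝ × {-59/2, 7/2}) ∪ ({-59/2, -8/63, 1/8, 8/19, 7/2, 3⋅√11, 7⋅√5} × [-59/2, 7/2])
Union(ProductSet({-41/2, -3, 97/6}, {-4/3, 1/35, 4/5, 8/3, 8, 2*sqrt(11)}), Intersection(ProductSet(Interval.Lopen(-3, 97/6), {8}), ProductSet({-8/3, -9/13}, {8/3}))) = ProductSet({-41/2, -3, 97/6}, {-4/3, 1/35, 4/5, 8/3, 8, 2*sqrt(11)})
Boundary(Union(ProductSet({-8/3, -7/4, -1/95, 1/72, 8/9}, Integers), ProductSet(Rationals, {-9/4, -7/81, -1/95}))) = Union(ProductSet({-8/3, -7/4, -1/95, 1/72, 8/9}, Integers), ProductSet(Reals, {-9/4, -7/81, -1/95}))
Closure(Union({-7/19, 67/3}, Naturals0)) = Union({-7/19, 67/3}, Naturals0)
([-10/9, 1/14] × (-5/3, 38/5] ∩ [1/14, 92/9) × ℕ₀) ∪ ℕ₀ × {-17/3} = (ℕ₀ × {-17/3}) ∪ ({1/14} × {0, 1, …, 7})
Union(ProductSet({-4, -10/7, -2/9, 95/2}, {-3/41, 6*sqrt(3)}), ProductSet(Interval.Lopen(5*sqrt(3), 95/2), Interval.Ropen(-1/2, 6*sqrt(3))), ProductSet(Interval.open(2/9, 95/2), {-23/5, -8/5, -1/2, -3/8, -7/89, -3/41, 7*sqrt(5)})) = Union(ProductSet({-4, -10/7, -2/9, 95/2}, {-3/41, 6*sqrt(3)}), ProductSet(Interval.open(2/9, 95/2), {-23/5, -8/5, -1/2, -3/8, -7/89, -3/41, 7*sqrt(5)}), ProductSet(Interval.Lopen(5*sqrt(3), 95/2), Interval.Ropen(-1/2, 6*sqrt(3))))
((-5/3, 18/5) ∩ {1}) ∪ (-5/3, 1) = (-5/3, 1]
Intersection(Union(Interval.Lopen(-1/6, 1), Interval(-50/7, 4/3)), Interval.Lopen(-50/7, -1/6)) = Interval.Lopen(-50/7, -1/6)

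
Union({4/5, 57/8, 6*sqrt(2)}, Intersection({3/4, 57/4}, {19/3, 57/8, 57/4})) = {4/5, 57/8, 57/4, 6*sqrt(2)}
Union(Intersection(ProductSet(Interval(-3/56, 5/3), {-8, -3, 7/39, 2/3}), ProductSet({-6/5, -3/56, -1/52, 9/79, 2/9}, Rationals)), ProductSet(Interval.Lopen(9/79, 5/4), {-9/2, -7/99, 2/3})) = Union(ProductSet({-3/56, -1/52, 9/79, 2/9}, {-8, -3, 7/39, 2/3}), ProductSet(Interval.Lopen(9/79, 5/4), {-9/2, -7/99, 2/3}))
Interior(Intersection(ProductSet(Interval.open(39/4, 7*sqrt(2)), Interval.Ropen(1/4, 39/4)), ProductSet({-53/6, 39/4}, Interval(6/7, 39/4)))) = EmptySet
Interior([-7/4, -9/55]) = (-7/4, -9/55)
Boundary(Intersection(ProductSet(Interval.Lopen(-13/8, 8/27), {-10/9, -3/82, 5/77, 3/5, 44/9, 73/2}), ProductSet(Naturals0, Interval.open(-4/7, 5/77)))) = ProductSet(Range(0, 1, 1), {-3/82})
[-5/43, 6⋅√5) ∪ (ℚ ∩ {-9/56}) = {-9/56} ∪ [-5/43, 6⋅√5)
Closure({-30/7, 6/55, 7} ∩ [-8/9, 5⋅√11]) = {6/55, 7}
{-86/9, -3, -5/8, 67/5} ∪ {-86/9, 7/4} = {-86/9, -3, -5/8, 7/4, 67/5}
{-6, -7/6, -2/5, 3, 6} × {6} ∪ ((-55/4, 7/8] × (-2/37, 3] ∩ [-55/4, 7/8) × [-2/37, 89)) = ({-6, -7/6, -2/5, 3, 6} × {6}) ∪ ((-55/4, 7/8) × (-2/37, 3])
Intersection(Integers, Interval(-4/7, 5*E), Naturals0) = Range(0, 14, 1)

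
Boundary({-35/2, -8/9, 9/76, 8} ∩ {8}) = {8}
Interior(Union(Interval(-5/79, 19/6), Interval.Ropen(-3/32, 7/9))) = Interval.open(-3/32, 19/6)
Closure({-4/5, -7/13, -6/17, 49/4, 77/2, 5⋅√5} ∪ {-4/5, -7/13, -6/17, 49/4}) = {-4/5, -7/13, -6/17, 49/4, 77/2, 5⋅√5}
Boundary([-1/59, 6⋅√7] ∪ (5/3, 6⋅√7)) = {-1/59, 6⋅√7}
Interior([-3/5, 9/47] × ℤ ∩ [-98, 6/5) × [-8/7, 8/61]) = ∅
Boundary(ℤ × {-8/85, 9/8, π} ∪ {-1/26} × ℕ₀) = ({-1/26} × ℕ₀) ∪ (ℤ × {-8/85, 9/8, π})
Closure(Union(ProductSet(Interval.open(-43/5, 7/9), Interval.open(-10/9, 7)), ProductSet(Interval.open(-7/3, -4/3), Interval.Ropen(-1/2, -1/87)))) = Union(ProductSet({-43/5, 7/9}, Interval(-10/9, 7)), ProductSet(Interval(-43/5, 7/9), {-10/9, 7}), ProductSet(Interval.open(-43/5, 7/9), Interval.open(-10/9, 7)))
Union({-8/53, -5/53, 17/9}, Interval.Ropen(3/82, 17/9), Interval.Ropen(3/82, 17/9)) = Union({-8/53, -5/53}, Interval(3/82, 17/9))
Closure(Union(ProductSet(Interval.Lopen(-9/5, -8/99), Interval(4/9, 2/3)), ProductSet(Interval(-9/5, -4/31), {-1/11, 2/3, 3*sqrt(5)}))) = Union(ProductSet(Interval(-9/5, -4/31), {-1/11, 2/3, 3*sqrt(5)}), ProductSet(Interval(-9/5, -8/99), Interval(4/9, 2/3)))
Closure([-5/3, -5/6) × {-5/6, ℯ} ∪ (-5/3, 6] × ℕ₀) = ([-5/3, 6] × ℕ₀) ∪ ([-5/3, -5/6] × {-5/6, ℯ})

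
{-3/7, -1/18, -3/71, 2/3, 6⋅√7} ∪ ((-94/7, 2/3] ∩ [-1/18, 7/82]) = {-3/7, 2/3, 6⋅√7} ∪ [-1/18, 7/82]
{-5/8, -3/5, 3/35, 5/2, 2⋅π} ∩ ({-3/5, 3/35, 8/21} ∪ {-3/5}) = {-3/5, 3/35}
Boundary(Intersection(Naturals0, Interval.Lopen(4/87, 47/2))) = Range(1, 24, 1)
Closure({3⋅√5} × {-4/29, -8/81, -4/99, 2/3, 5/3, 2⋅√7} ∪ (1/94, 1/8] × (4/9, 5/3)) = ({1/94, 1/8} × [4/9, 5/3]) ∪ ([1/94, 1/8] × {4/9, 5/3}) ∪ ((1/94, 1/8] × (4/9, 5/3)) ∪ ({3⋅√5} × {-4/29, -8/81, -4/99, 2/3, 5/3, 2⋅√7})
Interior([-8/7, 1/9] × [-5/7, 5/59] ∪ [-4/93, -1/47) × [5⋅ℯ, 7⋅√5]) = ((-8/7, 1/9) × (-5/7, 5/59)) ∪ ((-4/93, -1/47) × (5⋅ℯ, 7⋅√5))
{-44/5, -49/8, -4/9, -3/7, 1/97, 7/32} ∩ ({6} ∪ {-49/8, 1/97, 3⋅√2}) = {-49/8, 1/97}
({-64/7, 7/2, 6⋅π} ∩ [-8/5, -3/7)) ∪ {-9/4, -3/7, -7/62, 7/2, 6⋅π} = {-9/4, -3/7, -7/62, 7/2, 6⋅π}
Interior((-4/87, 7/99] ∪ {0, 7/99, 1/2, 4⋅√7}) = (-4/87, 7/99)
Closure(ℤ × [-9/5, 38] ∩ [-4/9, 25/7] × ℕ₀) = {0, 1, 2, 3} × {0, 1, …, 38}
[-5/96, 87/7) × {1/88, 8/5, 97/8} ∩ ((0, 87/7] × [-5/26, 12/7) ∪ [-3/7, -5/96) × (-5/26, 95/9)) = (0, 87/7) × {1/88, 8/5}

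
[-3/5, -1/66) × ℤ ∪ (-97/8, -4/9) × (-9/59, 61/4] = ([-3/5, -1/66) × ℤ) ∪ ((-97/8, -4/9) × (-9/59, 61/4])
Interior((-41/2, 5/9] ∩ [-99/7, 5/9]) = (-99/7, 5/9)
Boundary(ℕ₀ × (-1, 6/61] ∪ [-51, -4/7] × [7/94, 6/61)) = ({-51, -4/7} × [7/94, 6/61]) ∪ ([-51, -4/7] × {7/94, 6/61}) ∪ (ℕ₀ × ([-1, 7/94] ∪ {6/61})) ∪ ((ℕ₀ \ (-51, -4/7)) × [-1, 6/61])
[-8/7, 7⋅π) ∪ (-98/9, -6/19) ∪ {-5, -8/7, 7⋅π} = (-98/9, 7⋅π]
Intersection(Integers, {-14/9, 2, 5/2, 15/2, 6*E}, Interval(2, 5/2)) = {2}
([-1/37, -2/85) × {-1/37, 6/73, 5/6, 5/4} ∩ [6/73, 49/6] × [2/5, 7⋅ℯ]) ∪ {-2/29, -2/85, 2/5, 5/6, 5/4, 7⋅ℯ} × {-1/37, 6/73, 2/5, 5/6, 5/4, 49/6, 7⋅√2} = {-2/29, -2/85, 2/5, 5/6, 5/4, 7⋅ℯ} × {-1/37, 6/73, 2/5, 5/6, 5/4, 49/6, 7⋅√2}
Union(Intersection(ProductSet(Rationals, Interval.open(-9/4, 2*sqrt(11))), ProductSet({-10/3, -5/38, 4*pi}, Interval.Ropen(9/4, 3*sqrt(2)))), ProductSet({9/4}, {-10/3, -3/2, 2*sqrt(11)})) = Union(ProductSet({9/4}, {-10/3, -3/2, 2*sqrt(11)}), ProductSet({-10/3, -5/38}, Interval.Ropen(9/4, 3*sqrt(2))))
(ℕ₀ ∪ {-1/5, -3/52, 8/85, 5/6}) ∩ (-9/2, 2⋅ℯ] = {-1/5, -3/52, 8/85, 5/6} ∪ {0, 1, …, 5}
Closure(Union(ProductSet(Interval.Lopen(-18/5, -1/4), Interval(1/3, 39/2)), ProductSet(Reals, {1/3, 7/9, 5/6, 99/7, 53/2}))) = Union(ProductSet(Interval(-18/5, -1/4), Interval(1/3, 39/2)), ProductSet(Reals, {1/3, 7/9, 5/6, 99/7, 53/2}))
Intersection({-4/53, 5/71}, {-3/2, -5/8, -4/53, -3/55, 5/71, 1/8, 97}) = {-4/53, 5/71}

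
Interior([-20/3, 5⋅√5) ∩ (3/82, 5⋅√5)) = (3/82, 5⋅√5)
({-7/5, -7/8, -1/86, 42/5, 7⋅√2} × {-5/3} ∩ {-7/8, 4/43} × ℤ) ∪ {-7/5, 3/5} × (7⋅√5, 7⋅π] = {-7/5, 3/5} × (7⋅√5, 7⋅π]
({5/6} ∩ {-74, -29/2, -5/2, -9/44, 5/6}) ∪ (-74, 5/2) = (-74, 5/2)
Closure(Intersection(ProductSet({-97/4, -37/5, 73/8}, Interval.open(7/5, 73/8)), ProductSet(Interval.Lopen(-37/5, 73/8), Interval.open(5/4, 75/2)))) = ProductSet({73/8}, Interval(7/5, 73/8))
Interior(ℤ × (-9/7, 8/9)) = ∅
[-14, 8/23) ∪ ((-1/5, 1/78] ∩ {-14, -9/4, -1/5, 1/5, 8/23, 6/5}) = [-14, 8/23)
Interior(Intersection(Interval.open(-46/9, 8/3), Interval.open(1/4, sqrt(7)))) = Interval.open(1/4, sqrt(7))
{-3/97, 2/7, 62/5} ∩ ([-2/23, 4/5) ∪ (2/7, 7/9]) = {-3/97, 2/7}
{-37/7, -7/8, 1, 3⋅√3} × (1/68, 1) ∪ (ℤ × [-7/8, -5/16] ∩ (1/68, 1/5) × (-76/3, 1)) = {-37/7, -7/8, 1, 3⋅√3} × (1/68, 1)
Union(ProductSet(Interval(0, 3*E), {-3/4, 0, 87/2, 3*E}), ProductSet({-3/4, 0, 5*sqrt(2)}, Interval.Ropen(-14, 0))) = Union(ProductSet({-3/4, 0, 5*sqrt(2)}, Interval.Ropen(-14, 0)), ProductSet(Interval(0, 3*E), {-3/4, 0, 87/2, 3*E}))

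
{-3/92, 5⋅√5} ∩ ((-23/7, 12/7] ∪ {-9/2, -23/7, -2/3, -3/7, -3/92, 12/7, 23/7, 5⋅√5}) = {-3/92, 5⋅√5}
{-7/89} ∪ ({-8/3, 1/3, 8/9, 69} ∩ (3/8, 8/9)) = {-7/89}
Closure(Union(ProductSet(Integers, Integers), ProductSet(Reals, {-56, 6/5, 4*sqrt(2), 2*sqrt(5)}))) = Union(ProductSet(Integers, Integers), ProductSet(Reals, {-56, 6/5, 4*sqrt(2), 2*sqrt(5)}))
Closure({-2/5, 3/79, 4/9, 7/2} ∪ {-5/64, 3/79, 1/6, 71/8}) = {-2/5, -5/64, 3/79, 1/6, 4/9, 7/2, 71/8}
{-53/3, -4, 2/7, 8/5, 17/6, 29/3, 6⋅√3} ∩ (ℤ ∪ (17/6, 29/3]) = {-4, 29/3}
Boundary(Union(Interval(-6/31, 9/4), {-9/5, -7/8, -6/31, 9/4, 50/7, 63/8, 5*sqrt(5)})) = {-9/5, -7/8, -6/31, 9/4, 50/7, 63/8, 5*sqrt(5)}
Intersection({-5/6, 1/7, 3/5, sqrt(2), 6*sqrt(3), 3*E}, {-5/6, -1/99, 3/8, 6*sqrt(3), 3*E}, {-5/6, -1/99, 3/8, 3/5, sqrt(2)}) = {-5/6}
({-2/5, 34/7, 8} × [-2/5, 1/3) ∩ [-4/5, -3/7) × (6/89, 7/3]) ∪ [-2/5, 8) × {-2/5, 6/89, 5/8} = [-2/5, 8) × {-2/5, 6/89, 5/8}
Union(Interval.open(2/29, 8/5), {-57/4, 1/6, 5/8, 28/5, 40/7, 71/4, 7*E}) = Union({-57/4, 28/5, 40/7, 71/4, 7*E}, Interval.open(2/29, 8/5))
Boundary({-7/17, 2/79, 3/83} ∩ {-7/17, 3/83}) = {-7/17, 3/83}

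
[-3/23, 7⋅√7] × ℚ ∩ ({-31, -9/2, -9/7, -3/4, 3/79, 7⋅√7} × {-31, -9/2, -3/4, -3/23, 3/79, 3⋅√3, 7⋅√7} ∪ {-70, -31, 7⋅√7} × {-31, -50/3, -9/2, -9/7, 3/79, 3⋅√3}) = ({7⋅√7} × {-31, -50/3, -9/2, -9/7, 3/79}) ∪ ({3/79, 7⋅√7} × {-31, -9/2, -3/4, -3/23, 3/79})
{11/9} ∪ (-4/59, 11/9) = (-4/59, 11/9]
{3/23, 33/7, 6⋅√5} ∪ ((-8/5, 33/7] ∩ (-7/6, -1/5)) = (-7/6, -1/5) ∪ {3/23, 33/7, 6⋅√5}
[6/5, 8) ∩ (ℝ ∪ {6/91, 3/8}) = [6/5, 8)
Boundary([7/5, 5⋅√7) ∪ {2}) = {7/5, 5⋅√7}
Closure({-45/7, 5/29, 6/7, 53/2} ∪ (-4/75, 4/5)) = {-45/7, 6/7, 53/2} ∪ [-4/75, 4/5]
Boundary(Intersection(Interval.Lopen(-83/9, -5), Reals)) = {-83/9, -5}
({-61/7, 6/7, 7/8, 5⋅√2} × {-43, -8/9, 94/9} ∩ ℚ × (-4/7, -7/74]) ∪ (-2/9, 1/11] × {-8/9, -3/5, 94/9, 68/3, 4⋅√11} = (-2/9, 1/11] × {-8/9, -3/5, 94/9, 68/3, 4⋅√11}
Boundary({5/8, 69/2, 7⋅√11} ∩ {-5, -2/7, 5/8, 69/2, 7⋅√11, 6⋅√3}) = {5/8, 69/2, 7⋅√11}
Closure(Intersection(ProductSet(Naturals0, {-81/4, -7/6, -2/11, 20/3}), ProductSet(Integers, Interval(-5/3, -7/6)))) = ProductSet(Naturals0, {-7/6})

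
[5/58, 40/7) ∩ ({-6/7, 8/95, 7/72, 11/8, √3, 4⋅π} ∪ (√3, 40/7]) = {7/72, 11/8} ∪ [√3, 40/7)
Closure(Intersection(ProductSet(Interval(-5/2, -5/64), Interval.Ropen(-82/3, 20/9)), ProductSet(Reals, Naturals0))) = ProductSet(Interval(-5/2, -5/64), Range(0, 3, 1))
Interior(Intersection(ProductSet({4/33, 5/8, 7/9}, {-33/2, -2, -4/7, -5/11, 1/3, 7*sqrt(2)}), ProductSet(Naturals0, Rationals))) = EmptySet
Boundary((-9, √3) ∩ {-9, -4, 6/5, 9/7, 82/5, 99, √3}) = {-4, 6/5, 9/7}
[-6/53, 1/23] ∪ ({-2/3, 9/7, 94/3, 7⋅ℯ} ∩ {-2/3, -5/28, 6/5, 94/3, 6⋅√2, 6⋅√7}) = {-2/3, 94/3} ∪ [-6/53, 1/23]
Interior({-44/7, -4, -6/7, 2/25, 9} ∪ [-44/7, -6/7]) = (-44/7, -6/7)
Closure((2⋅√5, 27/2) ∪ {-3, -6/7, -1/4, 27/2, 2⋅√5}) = {-3, -6/7, -1/4} ∪ [2⋅√5, 27/2]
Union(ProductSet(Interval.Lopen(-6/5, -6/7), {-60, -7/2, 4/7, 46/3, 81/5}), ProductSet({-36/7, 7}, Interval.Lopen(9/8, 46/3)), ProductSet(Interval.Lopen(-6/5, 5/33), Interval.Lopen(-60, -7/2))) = Union(ProductSet({-36/7, 7}, Interval.Lopen(9/8, 46/3)), ProductSet(Interval.Lopen(-6/5, -6/7), {-60, -7/2, 4/7, 46/3, 81/5}), ProductSet(Interval.Lopen(-6/5, 5/33), Interval.Lopen(-60, -7/2)))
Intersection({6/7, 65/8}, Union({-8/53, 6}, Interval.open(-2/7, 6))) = {6/7}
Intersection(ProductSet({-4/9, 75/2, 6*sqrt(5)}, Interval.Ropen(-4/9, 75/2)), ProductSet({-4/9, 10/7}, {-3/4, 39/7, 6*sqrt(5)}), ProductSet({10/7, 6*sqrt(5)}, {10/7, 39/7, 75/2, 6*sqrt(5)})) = EmptySet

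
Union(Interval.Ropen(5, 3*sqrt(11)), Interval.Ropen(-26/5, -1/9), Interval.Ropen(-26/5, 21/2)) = Interval.Ropen(-26/5, 21/2)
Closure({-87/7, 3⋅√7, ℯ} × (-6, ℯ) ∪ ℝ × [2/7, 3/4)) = (ℝ × [2/7, 3/4]) ∪ ({-87/7, 3⋅√7, ℯ} × [-6, ℯ])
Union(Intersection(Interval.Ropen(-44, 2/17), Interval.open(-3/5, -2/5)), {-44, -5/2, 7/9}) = Union({-44, -5/2, 7/9}, Interval.open(-3/5, -2/5))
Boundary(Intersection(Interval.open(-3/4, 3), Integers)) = Range(0, 3, 1)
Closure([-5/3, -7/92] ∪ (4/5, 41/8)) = [-5/3, -7/92] ∪ [4/5, 41/8]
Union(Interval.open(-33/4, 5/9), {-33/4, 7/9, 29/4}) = Union({7/9, 29/4}, Interval.Ropen(-33/4, 5/9))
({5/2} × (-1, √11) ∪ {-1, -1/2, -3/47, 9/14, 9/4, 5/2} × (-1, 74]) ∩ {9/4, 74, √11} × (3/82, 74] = {9/4} × (3/82, 74]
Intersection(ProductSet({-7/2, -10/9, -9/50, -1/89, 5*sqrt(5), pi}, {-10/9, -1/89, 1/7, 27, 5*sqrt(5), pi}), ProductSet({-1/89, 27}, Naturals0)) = ProductSet({-1/89}, {27})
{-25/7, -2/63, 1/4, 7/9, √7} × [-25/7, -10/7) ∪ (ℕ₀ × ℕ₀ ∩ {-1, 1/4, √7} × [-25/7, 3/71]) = {-25/7, -2/63, 1/4, 7/9, √7} × [-25/7, -10/7)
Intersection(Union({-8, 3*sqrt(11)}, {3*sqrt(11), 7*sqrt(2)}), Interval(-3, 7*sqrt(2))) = {7*sqrt(2)}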